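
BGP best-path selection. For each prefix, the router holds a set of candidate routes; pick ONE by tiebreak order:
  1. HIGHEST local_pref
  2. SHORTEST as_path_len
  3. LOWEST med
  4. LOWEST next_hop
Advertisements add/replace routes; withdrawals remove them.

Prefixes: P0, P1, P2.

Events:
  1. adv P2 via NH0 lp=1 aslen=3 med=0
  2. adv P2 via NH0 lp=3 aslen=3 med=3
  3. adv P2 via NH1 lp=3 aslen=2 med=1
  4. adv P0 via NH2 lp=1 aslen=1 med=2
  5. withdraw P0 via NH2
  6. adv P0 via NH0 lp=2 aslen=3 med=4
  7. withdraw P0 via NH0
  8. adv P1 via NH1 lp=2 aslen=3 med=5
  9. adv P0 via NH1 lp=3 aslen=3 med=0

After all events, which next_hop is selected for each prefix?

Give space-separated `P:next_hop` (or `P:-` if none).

Answer: P0:NH1 P1:NH1 P2:NH1

Derivation:
Op 1: best P0=- P1=- P2=NH0
Op 2: best P0=- P1=- P2=NH0
Op 3: best P0=- P1=- P2=NH1
Op 4: best P0=NH2 P1=- P2=NH1
Op 5: best P0=- P1=- P2=NH1
Op 6: best P0=NH0 P1=- P2=NH1
Op 7: best P0=- P1=- P2=NH1
Op 8: best P0=- P1=NH1 P2=NH1
Op 9: best P0=NH1 P1=NH1 P2=NH1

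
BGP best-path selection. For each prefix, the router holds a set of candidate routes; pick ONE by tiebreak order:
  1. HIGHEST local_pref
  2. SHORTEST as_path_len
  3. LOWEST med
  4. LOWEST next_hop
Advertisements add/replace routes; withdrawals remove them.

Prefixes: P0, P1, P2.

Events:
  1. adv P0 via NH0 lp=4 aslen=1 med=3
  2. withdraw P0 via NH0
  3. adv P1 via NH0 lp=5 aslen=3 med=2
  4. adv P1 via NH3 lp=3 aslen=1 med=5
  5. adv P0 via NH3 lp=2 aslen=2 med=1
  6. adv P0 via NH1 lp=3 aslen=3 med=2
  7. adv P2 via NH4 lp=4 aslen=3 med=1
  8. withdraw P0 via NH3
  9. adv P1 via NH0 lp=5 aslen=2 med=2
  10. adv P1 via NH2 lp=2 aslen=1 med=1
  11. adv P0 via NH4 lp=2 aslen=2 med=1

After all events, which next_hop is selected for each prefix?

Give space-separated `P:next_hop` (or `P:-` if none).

Op 1: best P0=NH0 P1=- P2=-
Op 2: best P0=- P1=- P2=-
Op 3: best P0=- P1=NH0 P2=-
Op 4: best P0=- P1=NH0 P2=-
Op 5: best P0=NH3 P1=NH0 P2=-
Op 6: best P0=NH1 P1=NH0 P2=-
Op 7: best P0=NH1 P1=NH0 P2=NH4
Op 8: best P0=NH1 P1=NH0 P2=NH4
Op 9: best P0=NH1 P1=NH0 P2=NH4
Op 10: best P0=NH1 P1=NH0 P2=NH4
Op 11: best P0=NH1 P1=NH0 P2=NH4

Answer: P0:NH1 P1:NH0 P2:NH4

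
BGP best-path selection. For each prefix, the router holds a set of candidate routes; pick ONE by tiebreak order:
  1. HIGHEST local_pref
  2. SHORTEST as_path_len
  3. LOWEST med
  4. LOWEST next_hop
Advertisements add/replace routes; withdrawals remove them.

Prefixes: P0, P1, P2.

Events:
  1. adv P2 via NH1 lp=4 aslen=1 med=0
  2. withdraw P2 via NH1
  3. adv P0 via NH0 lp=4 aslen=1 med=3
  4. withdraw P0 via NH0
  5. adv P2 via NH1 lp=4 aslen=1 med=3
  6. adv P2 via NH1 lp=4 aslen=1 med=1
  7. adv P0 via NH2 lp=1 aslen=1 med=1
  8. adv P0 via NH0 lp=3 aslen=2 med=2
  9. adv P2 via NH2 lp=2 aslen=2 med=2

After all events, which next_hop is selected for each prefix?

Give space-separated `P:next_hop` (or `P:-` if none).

Answer: P0:NH0 P1:- P2:NH1

Derivation:
Op 1: best P0=- P1=- P2=NH1
Op 2: best P0=- P1=- P2=-
Op 3: best P0=NH0 P1=- P2=-
Op 4: best P0=- P1=- P2=-
Op 5: best P0=- P1=- P2=NH1
Op 6: best P0=- P1=- P2=NH1
Op 7: best P0=NH2 P1=- P2=NH1
Op 8: best P0=NH0 P1=- P2=NH1
Op 9: best P0=NH0 P1=- P2=NH1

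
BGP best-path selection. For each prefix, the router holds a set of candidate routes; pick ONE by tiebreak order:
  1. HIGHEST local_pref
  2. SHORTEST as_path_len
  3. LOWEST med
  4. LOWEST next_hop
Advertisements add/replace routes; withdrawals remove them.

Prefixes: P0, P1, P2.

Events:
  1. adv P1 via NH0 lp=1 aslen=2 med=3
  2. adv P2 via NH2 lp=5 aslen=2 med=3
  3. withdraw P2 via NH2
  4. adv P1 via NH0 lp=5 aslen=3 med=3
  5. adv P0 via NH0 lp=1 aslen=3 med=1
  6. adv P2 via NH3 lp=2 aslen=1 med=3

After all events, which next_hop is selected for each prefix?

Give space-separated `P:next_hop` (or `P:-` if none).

Op 1: best P0=- P1=NH0 P2=-
Op 2: best P0=- P1=NH0 P2=NH2
Op 3: best P0=- P1=NH0 P2=-
Op 4: best P0=- P1=NH0 P2=-
Op 5: best P0=NH0 P1=NH0 P2=-
Op 6: best P0=NH0 P1=NH0 P2=NH3

Answer: P0:NH0 P1:NH0 P2:NH3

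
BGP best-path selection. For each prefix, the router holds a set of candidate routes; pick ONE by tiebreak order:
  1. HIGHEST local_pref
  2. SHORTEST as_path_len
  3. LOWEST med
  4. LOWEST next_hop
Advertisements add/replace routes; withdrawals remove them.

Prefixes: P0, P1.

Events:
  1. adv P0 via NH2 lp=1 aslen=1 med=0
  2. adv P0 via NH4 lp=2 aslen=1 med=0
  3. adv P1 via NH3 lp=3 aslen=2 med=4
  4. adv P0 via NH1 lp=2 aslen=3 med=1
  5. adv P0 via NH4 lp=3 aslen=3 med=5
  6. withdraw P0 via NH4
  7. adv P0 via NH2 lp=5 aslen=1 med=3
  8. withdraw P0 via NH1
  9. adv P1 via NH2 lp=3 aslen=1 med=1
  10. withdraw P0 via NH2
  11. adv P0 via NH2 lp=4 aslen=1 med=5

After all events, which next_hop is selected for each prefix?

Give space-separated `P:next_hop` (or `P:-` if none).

Op 1: best P0=NH2 P1=-
Op 2: best P0=NH4 P1=-
Op 3: best P0=NH4 P1=NH3
Op 4: best P0=NH4 P1=NH3
Op 5: best P0=NH4 P1=NH3
Op 6: best P0=NH1 P1=NH3
Op 7: best P0=NH2 P1=NH3
Op 8: best P0=NH2 P1=NH3
Op 9: best P0=NH2 P1=NH2
Op 10: best P0=- P1=NH2
Op 11: best P0=NH2 P1=NH2

Answer: P0:NH2 P1:NH2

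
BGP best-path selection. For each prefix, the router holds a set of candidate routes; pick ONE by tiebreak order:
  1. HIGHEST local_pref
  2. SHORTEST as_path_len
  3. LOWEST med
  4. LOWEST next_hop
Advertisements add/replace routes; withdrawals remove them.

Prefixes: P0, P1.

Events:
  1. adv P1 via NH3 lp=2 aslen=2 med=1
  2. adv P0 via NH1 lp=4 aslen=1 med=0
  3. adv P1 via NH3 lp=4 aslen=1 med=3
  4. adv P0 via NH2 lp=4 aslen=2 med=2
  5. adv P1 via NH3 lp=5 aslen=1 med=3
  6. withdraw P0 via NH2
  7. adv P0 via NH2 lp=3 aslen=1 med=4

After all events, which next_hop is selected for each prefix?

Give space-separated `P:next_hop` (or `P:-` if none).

Answer: P0:NH1 P1:NH3

Derivation:
Op 1: best P0=- P1=NH3
Op 2: best P0=NH1 P1=NH3
Op 3: best P0=NH1 P1=NH3
Op 4: best P0=NH1 P1=NH3
Op 5: best P0=NH1 P1=NH3
Op 6: best P0=NH1 P1=NH3
Op 7: best P0=NH1 P1=NH3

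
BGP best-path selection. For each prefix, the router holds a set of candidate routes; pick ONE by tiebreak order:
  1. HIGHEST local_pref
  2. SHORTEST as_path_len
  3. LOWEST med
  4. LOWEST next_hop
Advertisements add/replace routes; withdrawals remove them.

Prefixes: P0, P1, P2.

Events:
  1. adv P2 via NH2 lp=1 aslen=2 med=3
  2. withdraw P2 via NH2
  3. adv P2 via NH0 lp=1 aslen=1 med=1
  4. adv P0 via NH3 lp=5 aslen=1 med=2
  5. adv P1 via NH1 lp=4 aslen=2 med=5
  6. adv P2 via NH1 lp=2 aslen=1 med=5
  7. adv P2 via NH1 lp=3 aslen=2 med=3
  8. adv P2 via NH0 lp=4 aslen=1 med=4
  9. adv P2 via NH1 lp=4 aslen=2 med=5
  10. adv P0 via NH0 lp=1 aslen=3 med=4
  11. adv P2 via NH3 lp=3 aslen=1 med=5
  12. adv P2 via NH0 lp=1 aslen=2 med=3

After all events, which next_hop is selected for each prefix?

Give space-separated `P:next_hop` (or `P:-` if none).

Answer: P0:NH3 P1:NH1 P2:NH1

Derivation:
Op 1: best P0=- P1=- P2=NH2
Op 2: best P0=- P1=- P2=-
Op 3: best P0=- P1=- P2=NH0
Op 4: best P0=NH3 P1=- P2=NH0
Op 5: best P0=NH3 P1=NH1 P2=NH0
Op 6: best P0=NH3 P1=NH1 P2=NH1
Op 7: best P0=NH3 P1=NH1 P2=NH1
Op 8: best P0=NH3 P1=NH1 P2=NH0
Op 9: best P0=NH3 P1=NH1 P2=NH0
Op 10: best P0=NH3 P1=NH1 P2=NH0
Op 11: best P0=NH3 P1=NH1 P2=NH0
Op 12: best P0=NH3 P1=NH1 P2=NH1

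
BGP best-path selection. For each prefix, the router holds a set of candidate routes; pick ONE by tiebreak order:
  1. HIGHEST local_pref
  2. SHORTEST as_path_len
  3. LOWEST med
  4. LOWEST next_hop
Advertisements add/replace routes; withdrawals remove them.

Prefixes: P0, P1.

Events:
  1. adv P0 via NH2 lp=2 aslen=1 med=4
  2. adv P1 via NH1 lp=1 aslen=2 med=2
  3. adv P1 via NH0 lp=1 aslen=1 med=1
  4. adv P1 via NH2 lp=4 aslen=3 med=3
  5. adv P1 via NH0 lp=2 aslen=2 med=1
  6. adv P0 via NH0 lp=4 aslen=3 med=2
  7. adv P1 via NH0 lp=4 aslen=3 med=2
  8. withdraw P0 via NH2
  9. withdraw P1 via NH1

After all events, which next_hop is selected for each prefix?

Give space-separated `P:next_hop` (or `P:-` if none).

Op 1: best P0=NH2 P1=-
Op 2: best P0=NH2 P1=NH1
Op 3: best P0=NH2 P1=NH0
Op 4: best P0=NH2 P1=NH2
Op 5: best P0=NH2 P1=NH2
Op 6: best P0=NH0 P1=NH2
Op 7: best P0=NH0 P1=NH0
Op 8: best P0=NH0 P1=NH0
Op 9: best P0=NH0 P1=NH0

Answer: P0:NH0 P1:NH0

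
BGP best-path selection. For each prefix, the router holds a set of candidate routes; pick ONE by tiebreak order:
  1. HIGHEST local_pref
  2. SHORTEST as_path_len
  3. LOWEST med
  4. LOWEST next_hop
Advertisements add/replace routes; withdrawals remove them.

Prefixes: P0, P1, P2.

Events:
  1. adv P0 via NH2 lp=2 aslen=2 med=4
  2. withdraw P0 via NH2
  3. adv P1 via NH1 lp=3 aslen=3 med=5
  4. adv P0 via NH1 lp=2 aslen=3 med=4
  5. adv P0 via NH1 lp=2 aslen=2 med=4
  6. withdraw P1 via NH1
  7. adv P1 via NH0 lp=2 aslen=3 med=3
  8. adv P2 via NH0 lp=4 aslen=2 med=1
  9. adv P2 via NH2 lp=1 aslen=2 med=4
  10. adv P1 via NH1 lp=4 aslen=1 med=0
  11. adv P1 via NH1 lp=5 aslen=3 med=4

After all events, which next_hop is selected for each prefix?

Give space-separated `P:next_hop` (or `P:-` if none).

Answer: P0:NH1 P1:NH1 P2:NH0

Derivation:
Op 1: best P0=NH2 P1=- P2=-
Op 2: best P0=- P1=- P2=-
Op 3: best P0=- P1=NH1 P2=-
Op 4: best P0=NH1 P1=NH1 P2=-
Op 5: best P0=NH1 P1=NH1 P2=-
Op 6: best P0=NH1 P1=- P2=-
Op 7: best P0=NH1 P1=NH0 P2=-
Op 8: best P0=NH1 P1=NH0 P2=NH0
Op 9: best P0=NH1 P1=NH0 P2=NH0
Op 10: best P0=NH1 P1=NH1 P2=NH0
Op 11: best P0=NH1 P1=NH1 P2=NH0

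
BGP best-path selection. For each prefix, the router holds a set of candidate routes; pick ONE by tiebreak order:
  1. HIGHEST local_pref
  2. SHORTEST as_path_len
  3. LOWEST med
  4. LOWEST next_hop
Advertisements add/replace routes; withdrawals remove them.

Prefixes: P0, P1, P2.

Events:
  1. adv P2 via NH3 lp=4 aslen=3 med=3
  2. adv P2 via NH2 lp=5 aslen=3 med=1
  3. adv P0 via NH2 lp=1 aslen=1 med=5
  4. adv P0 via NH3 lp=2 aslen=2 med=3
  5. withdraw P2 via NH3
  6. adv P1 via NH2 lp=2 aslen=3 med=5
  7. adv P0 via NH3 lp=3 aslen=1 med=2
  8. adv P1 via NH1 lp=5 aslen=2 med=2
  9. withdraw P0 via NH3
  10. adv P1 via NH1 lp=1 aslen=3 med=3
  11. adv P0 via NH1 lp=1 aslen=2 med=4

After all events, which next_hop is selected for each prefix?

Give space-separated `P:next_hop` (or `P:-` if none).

Op 1: best P0=- P1=- P2=NH3
Op 2: best P0=- P1=- P2=NH2
Op 3: best P0=NH2 P1=- P2=NH2
Op 4: best P0=NH3 P1=- P2=NH2
Op 5: best P0=NH3 P1=- P2=NH2
Op 6: best P0=NH3 P1=NH2 P2=NH2
Op 7: best P0=NH3 P1=NH2 P2=NH2
Op 8: best P0=NH3 P1=NH1 P2=NH2
Op 9: best P0=NH2 P1=NH1 P2=NH2
Op 10: best P0=NH2 P1=NH2 P2=NH2
Op 11: best P0=NH2 P1=NH2 P2=NH2

Answer: P0:NH2 P1:NH2 P2:NH2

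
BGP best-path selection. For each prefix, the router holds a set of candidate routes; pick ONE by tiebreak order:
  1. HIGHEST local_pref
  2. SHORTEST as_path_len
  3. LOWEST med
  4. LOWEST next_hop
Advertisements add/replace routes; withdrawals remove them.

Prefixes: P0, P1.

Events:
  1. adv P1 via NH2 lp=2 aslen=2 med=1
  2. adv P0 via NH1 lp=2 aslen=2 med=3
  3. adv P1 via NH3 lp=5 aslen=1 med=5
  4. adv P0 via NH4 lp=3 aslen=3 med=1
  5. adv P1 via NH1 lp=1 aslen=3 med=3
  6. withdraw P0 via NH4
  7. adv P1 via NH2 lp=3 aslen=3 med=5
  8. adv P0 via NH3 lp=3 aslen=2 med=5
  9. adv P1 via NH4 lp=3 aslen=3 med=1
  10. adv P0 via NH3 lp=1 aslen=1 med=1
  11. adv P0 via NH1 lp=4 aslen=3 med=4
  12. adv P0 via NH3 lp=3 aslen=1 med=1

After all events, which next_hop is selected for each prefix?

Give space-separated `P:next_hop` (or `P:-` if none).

Op 1: best P0=- P1=NH2
Op 2: best P0=NH1 P1=NH2
Op 3: best P0=NH1 P1=NH3
Op 4: best P0=NH4 P1=NH3
Op 5: best P0=NH4 P1=NH3
Op 6: best P0=NH1 P1=NH3
Op 7: best P0=NH1 P1=NH3
Op 8: best P0=NH3 P1=NH3
Op 9: best P0=NH3 P1=NH3
Op 10: best P0=NH1 P1=NH3
Op 11: best P0=NH1 P1=NH3
Op 12: best P0=NH1 P1=NH3

Answer: P0:NH1 P1:NH3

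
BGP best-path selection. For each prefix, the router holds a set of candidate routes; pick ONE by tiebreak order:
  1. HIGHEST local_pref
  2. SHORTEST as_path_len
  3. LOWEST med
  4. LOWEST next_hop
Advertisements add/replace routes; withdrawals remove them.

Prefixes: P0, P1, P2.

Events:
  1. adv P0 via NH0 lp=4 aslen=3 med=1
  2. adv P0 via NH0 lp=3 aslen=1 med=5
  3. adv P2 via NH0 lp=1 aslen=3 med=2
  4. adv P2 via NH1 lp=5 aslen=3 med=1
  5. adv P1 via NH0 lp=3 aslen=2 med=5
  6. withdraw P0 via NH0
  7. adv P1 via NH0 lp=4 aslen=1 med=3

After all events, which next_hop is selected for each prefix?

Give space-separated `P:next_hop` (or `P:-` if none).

Answer: P0:- P1:NH0 P2:NH1

Derivation:
Op 1: best P0=NH0 P1=- P2=-
Op 2: best P0=NH0 P1=- P2=-
Op 3: best P0=NH0 P1=- P2=NH0
Op 4: best P0=NH0 P1=- P2=NH1
Op 5: best P0=NH0 P1=NH0 P2=NH1
Op 6: best P0=- P1=NH0 P2=NH1
Op 7: best P0=- P1=NH0 P2=NH1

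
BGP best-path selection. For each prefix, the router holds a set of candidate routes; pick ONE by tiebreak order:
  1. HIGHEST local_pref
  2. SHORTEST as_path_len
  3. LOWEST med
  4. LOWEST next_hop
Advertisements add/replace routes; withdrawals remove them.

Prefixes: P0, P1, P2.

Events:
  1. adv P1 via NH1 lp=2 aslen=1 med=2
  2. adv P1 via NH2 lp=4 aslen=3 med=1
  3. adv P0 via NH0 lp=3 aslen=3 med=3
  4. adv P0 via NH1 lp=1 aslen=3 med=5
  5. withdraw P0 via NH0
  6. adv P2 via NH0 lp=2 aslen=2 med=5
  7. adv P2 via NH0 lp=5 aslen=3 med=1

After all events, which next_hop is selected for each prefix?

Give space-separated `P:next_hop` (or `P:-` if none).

Answer: P0:NH1 P1:NH2 P2:NH0

Derivation:
Op 1: best P0=- P1=NH1 P2=-
Op 2: best P0=- P1=NH2 P2=-
Op 3: best P0=NH0 P1=NH2 P2=-
Op 4: best P0=NH0 P1=NH2 P2=-
Op 5: best P0=NH1 P1=NH2 P2=-
Op 6: best P0=NH1 P1=NH2 P2=NH0
Op 7: best P0=NH1 P1=NH2 P2=NH0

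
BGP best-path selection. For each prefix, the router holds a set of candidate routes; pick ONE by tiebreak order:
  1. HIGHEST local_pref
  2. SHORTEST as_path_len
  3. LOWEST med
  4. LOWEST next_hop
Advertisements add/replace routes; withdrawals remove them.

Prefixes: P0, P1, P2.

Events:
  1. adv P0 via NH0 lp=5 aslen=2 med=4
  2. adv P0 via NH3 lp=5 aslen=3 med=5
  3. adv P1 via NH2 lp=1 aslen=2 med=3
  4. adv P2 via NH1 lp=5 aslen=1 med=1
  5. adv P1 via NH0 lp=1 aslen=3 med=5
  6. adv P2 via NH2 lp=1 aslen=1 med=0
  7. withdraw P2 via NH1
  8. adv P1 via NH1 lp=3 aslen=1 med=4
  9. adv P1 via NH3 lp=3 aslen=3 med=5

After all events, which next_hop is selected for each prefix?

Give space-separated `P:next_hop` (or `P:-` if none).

Answer: P0:NH0 P1:NH1 P2:NH2

Derivation:
Op 1: best P0=NH0 P1=- P2=-
Op 2: best P0=NH0 P1=- P2=-
Op 3: best P0=NH0 P1=NH2 P2=-
Op 4: best P0=NH0 P1=NH2 P2=NH1
Op 5: best P0=NH0 P1=NH2 P2=NH1
Op 6: best P0=NH0 P1=NH2 P2=NH1
Op 7: best P0=NH0 P1=NH2 P2=NH2
Op 8: best P0=NH0 P1=NH1 P2=NH2
Op 9: best P0=NH0 P1=NH1 P2=NH2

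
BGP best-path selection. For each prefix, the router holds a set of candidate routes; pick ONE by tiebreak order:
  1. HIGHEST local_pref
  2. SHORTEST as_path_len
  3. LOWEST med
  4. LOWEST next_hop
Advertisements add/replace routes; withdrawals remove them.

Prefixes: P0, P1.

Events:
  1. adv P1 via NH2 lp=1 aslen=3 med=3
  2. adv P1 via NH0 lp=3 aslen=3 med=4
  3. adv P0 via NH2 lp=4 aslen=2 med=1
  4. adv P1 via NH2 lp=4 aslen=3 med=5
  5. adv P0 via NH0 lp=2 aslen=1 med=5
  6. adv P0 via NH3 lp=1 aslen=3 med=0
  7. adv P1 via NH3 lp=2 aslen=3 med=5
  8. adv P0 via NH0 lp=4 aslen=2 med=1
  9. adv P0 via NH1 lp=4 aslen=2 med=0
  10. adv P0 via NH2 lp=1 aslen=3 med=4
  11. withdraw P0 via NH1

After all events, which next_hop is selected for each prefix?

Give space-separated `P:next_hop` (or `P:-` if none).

Answer: P0:NH0 P1:NH2

Derivation:
Op 1: best P0=- P1=NH2
Op 2: best P0=- P1=NH0
Op 3: best P0=NH2 P1=NH0
Op 4: best P0=NH2 P1=NH2
Op 5: best P0=NH2 P1=NH2
Op 6: best P0=NH2 P1=NH2
Op 7: best P0=NH2 P1=NH2
Op 8: best P0=NH0 P1=NH2
Op 9: best P0=NH1 P1=NH2
Op 10: best P0=NH1 P1=NH2
Op 11: best P0=NH0 P1=NH2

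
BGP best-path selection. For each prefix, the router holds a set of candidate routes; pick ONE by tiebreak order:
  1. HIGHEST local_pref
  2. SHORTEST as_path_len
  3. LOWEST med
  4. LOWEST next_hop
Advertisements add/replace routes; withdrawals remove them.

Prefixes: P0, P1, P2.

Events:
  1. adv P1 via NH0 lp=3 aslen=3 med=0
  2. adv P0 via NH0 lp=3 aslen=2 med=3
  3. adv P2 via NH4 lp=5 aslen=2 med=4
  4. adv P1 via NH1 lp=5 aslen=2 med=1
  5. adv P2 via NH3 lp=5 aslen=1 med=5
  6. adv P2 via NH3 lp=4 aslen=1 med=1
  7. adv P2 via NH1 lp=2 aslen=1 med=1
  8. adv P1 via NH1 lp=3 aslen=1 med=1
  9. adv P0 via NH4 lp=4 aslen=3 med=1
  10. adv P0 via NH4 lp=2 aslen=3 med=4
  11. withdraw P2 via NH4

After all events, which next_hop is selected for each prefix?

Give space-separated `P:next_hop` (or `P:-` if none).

Answer: P0:NH0 P1:NH1 P2:NH3

Derivation:
Op 1: best P0=- P1=NH0 P2=-
Op 2: best P0=NH0 P1=NH0 P2=-
Op 3: best P0=NH0 P1=NH0 P2=NH4
Op 4: best P0=NH0 P1=NH1 P2=NH4
Op 5: best P0=NH0 P1=NH1 P2=NH3
Op 6: best P0=NH0 P1=NH1 P2=NH4
Op 7: best P0=NH0 P1=NH1 P2=NH4
Op 8: best P0=NH0 P1=NH1 P2=NH4
Op 9: best P0=NH4 P1=NH1 P2=NH4
Op 10: best P0=NH0 P1=NH1 P2=NH4
Op 11: best P0=NH0 P1=NH1 P2=NH3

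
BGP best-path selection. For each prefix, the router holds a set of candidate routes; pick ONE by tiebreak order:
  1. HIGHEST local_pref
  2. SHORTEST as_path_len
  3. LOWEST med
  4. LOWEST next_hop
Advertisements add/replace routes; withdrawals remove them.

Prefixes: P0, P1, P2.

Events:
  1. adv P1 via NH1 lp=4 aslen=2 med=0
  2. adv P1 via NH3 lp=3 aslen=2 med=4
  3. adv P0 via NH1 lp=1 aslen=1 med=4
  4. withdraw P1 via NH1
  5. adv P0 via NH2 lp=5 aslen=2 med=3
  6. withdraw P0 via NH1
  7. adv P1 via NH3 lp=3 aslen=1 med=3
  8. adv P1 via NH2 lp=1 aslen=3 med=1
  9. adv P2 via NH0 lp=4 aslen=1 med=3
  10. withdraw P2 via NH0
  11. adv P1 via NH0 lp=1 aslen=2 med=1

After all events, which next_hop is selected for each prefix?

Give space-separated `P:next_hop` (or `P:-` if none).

Answer: P0:NH2 P1:NH3 P2:-

Derivation:
Op 1: best P0=- P1=NH1 P2=-
Op 2: best P0=- P1=NH1 P2=-
Op 3: best P0=NH1 P1=NH1 P2=-
Op 4: best P0=NH1 P1=NH3 P2=-
Op 5: best P0=NH2 P1=NH3 P2=-
Op 6: best P0=NH2 P1=NH3 P2=-
Op 7: best P0=NH2 P1=NH3 P2=-
Op 8: best P0=NH2 P1=NH3 P2=-
Op 9: best P0=NH2 P1=NH3 P2=NH0
Op 10: best P0=NH2 P1=NH3 P2=-
Op 11: best P0=NH2 P1=NH3 P2=-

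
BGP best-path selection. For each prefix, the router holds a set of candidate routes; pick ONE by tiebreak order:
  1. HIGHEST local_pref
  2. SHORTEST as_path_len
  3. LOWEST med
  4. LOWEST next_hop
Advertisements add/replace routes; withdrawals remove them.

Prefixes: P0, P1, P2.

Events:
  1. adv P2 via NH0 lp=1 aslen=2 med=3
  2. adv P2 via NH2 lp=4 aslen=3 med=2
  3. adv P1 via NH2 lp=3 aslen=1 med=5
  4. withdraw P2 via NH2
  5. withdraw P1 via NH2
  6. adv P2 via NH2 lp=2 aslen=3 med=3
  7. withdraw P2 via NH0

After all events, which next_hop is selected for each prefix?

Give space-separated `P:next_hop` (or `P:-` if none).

Op 1: best P0=- P1=- P2=NH0
Op 2: best P0=- P1=- P2=NH2
Op 3: best P0=- P1=NH2 P2=NH2
Op 4: best P0=- P1=NH2 P2=NH0
Op 5: best P0=- P1=- P2=NH0
Op 6: best P0=- P1=- P2=NH2
Op 7: best P0=- P1=- P2=NH2

Answer: P0:- P1:- P2:NH2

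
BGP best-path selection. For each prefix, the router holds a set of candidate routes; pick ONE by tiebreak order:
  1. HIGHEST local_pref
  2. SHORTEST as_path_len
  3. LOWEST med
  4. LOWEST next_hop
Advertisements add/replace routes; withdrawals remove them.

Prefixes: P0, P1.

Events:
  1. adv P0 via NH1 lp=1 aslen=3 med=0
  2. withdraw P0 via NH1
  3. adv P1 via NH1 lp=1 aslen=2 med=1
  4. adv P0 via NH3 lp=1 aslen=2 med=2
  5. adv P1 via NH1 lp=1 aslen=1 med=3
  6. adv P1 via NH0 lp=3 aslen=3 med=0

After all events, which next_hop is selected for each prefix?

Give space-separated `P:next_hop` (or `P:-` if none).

Op 1: best P0=NH1 P1=-
Op 2: best P0=- P1=-
Op 3: best P0=- P1=NH1
Op 4: best P0=NH3 P1=NH1
Op 5: best P0=NH3 P1=NH1
Op 6: best P0=NH3 P1=NH0

Answer: P0:NH3 P1:NH0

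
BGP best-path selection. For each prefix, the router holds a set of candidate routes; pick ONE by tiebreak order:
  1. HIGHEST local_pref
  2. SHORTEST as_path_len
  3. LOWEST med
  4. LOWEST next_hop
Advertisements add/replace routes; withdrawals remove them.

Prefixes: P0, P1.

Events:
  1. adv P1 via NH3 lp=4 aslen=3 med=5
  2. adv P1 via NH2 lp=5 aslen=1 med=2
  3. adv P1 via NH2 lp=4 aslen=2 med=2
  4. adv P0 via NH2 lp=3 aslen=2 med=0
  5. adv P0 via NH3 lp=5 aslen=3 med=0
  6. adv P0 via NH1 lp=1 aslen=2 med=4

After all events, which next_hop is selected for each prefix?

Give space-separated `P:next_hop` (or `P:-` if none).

Op 1: best P0=- P1=NH3
Op 2: best P0=- P1=NH2
Op 3: best P0=- P1=NH2
Op 4: best P0=NH2 P1=NH2
Op 5: best P0=NH3 P1=NH2
Op 6: best P0=NH3 P1=NH2

Answer: P0:NH3 P1:NH2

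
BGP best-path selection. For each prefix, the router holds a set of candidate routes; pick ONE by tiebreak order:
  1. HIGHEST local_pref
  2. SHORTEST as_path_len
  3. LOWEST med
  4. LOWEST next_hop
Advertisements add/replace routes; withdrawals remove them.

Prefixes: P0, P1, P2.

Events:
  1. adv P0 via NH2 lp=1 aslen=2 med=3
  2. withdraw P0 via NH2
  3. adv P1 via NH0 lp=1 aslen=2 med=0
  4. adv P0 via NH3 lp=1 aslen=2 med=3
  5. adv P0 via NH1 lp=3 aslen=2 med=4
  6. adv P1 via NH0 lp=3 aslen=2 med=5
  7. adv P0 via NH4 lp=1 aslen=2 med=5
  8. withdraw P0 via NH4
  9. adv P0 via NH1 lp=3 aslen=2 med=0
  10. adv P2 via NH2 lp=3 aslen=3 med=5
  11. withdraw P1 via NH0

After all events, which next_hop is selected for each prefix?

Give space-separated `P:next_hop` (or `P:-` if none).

Answer: P0:NH1 P1:- P2:NH2

Derivation:
Op 1: best P0=NH2 P1=- P2=-
Op 2: best P0=- P1=- P2=-
Op 3: best P0=- P1=NH0 P2=-
Op 4: best P0=NH3 P1=NH0 P2=-
Op 5: best P0=NH1 P1=NH0 P2=-
Op 6: best P0=NH1 P1=NH0 P2=-
Op 7: best P0=NH1 P1=NH0 P2=-
Op 8: best P0=NH1 P1=NH0 P2=-
Op 9: best P0=NH1 P1=NH0 P2=-
Op 10: best P0=NH1 P1=NH0 P2=NH2
Op 11: best P0=NH1 P1=- P2=NH2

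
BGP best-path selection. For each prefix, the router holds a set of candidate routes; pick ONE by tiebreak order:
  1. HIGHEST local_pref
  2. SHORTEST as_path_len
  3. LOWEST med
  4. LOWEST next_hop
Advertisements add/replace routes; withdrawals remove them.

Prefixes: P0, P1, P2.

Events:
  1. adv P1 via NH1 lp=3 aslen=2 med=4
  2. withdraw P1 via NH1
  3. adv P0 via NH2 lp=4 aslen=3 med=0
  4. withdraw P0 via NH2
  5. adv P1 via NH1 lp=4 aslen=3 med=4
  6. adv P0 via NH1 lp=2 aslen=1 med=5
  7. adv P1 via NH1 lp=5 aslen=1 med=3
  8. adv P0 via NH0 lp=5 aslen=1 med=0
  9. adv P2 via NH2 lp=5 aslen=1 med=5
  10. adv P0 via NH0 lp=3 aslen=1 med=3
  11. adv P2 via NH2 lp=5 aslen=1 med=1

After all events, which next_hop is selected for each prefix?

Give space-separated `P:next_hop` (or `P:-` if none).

Op 1: best P0=- P1=NH1 P2=-
Op 2: best P0=- P1=- P2=-
Op 3: best P0=NH2 P1=- P2=-
Op 4: best P0=- P1=- P2=-
Op 5: best P0=- P1=NH1 P2=-
Op 6: best P0=NH1 P1=NH1 P2=-
Op 7: best P0=NH1 P1=NH1 P2=-
Op 8: best P0=NH0 P1=NH1 P2=-
Op 9: best P0=NH0 P1=NH1 P2=NH2
Op 10: best P0=NH0 P1=NH1 P2=NH2
Op 11: best P0=NH0 P1=NH1 P2=NH2

Answer: P0:NH0 P1:NH1 P2:NH2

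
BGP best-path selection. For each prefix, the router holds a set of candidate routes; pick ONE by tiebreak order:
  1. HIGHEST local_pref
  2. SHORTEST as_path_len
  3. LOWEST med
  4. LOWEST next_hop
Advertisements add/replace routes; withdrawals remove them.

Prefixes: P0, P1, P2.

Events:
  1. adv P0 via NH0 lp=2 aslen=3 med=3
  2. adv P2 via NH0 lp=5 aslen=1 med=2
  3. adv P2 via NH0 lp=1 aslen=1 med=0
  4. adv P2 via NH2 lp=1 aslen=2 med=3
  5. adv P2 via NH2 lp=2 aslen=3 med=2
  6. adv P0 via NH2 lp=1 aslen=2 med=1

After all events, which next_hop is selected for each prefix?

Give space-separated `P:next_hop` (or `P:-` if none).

Answer: P0:NH0 P1:- P2:NH2

Derivation:
Op 1: best P0=NH0 P1=- P2=-
Op 2: best P0=NH0 P1=- P2=NH0
Op 3: best P0=NH0 P1=- P2=NH0
Op 4: best P0=NH0 P1=- P2=NH0
Op 5: best P0=NH0 P1=- P2=NH2
Op 6: best P0=NH0 P1=- P2=NH2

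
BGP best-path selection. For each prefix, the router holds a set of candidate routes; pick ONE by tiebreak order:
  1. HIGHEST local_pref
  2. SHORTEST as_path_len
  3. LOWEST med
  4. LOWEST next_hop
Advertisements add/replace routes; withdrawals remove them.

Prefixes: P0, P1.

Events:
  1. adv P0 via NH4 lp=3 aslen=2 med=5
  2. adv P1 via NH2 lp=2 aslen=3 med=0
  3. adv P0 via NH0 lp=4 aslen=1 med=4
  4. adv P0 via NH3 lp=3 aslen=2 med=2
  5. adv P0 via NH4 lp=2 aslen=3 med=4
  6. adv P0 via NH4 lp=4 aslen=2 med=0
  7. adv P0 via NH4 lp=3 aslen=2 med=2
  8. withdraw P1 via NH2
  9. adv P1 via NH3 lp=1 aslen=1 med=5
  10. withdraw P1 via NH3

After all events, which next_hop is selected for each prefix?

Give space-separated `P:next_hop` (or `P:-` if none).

Answer: P0:NH0 P1:-

Derivation:
Op 1: best P0=NH4 P1=-
Op 2: best P0=NH4 P1=NH2
Op 3: best P0=NH0 P1=NH2
Op 4: best P0=NH0 P1=NH2
Op 5: best P0=NH0 P1=NH2
Op 6: best P0=NH0 P1=NH2
Op 7: best P0=NH0 P1=NH2
Op 8: best P0=NH0 P1=-
Op 9: best P0=NH0 P1=NH3
Op 10: best P0=NH0 P1=-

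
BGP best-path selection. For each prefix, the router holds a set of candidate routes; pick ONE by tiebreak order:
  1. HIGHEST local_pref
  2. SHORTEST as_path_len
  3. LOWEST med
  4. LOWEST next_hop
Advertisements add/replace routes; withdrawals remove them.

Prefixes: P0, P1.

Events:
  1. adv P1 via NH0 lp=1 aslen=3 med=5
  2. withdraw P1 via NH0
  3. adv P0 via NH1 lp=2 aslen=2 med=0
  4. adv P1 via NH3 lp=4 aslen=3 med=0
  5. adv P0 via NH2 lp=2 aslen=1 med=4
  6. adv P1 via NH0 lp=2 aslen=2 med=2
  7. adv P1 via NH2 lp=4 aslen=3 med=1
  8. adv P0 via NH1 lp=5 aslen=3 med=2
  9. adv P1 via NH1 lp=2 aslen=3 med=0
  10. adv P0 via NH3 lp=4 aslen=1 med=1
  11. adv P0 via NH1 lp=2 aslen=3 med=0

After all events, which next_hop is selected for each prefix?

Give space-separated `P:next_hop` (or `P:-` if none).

Answer: P0:NH3 P1:NH3

Derivation:
Op 1: best P0=- P1=NH0
Op 2: best P0=- P1=-
Op 3: best P0=NH1 P1=-
Op 4: best P0=NH1 P1=NH3
Op 5: best P0=NH2 P1=NH3
Op 6: best P0=NH2 P1=NH3
Op 7: best P0=NH2 P1=NH3
Op 8: best P0=NH1 P1=NH3
Op 9: best P0=NH1 P1=NH3
Op 10: best P0=NH1 P1=NH3
Op 11: best P0=NH3 P1=NH3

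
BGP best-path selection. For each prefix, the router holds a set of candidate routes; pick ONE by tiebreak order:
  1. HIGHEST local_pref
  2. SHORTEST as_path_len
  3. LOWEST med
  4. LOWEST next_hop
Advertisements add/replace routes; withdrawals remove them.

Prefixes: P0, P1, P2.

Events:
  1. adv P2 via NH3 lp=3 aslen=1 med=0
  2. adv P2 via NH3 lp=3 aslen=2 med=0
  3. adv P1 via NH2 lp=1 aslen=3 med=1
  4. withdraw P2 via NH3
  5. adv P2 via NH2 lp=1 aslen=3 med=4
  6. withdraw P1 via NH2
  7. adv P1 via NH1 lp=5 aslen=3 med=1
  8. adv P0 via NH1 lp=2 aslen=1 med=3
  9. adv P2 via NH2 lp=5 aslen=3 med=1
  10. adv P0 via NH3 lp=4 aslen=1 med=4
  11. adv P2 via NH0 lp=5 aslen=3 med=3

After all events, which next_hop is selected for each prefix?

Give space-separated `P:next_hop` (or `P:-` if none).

Answer: P0:NH3 P1:NH1 P2:NH2

Derivation:
Op 1: best P0=- P1=- P2=NH3
Op 2: best P0=- P1=- P2=NH3
Op 3: best P0=- P1=NH2 P2=NH3
Op 4: best P0=- P1=NH2 P2=-
Op 5: best P0=- P1=NH2 P2=NH2
Op 6: best P0=- P1=- P2=NH2
Op 7: best P0=- P1=NH1 P2=NH2
Op 8: best P0=NH1 P1=NH1 P2=NH2
Op 9: best P0=NH1 P1=NH1 P2=NH2
Op 10: best P0=NH3 P1=NH1 P2=NH2
Op 11: best P0=NH3 P1=NH1 P2=NH2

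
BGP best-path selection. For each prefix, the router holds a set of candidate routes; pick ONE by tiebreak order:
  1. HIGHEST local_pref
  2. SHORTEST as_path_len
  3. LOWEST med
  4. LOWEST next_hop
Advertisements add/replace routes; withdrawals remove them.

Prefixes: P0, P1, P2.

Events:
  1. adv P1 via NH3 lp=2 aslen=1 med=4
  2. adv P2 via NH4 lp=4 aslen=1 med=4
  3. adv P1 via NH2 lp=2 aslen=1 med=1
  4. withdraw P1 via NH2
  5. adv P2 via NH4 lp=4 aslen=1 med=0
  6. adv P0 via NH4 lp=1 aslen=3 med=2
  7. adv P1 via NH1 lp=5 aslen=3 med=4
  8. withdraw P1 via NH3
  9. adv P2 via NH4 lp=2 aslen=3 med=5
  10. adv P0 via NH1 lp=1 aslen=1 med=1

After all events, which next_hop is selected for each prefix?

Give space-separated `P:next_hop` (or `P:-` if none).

Op 1: best P0=- P1=NH3 P2=-
Op 2: best P0=- P1=NH3 P2=NH4
Op 3: best P0=- P1=NH2 P2=NH4
Op 4: best P0=- P1=NH3 P2=NH4
Op 5: best P0=- P1=NH3 P2=NH4
Op 6: best P0=NH4 P1=NH3 P2=NH4
Op 7: best P0=NH4 P1=NH1 P2=NH4
Op 8: best P0=NH4 P1=NH1 P2=NH4
Op 9: best P0=NH4 P1=NH1 P2=NH4
Op 10: best P0=NH1 P1=NH1 P2=NH4

Answer: P0:NH1 P1:NH1 P2:NH4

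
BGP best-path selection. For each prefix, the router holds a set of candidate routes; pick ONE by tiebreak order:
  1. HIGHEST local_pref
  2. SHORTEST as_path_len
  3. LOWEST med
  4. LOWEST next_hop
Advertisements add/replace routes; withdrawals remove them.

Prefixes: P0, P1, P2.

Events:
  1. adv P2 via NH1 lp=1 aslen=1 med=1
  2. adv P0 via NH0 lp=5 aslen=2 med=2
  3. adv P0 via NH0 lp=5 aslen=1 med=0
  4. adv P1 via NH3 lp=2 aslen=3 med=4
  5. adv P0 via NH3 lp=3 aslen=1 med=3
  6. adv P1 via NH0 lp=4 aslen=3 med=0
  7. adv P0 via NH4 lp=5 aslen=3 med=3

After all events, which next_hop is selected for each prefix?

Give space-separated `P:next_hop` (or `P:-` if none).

Answer: P0:NH0 P1:NH0 P2:NH1

Derivation:
Op 1: best P0=- P1=- P2=NH1
Op 2: best P0=NH0 P1=- P2=NH1
Op 3: best P0=NH0 P1=- P2=NH1
Op 4: best P0=NH0 P1=NH3 P2=NH1
Op 5: best P0=NH0 P1=NH3 P2=NH1
Op 6: best P0=NH0 P1=NH0 P2=NH1
Op 7: best P0=NH0 P1=NH0 P2=NH1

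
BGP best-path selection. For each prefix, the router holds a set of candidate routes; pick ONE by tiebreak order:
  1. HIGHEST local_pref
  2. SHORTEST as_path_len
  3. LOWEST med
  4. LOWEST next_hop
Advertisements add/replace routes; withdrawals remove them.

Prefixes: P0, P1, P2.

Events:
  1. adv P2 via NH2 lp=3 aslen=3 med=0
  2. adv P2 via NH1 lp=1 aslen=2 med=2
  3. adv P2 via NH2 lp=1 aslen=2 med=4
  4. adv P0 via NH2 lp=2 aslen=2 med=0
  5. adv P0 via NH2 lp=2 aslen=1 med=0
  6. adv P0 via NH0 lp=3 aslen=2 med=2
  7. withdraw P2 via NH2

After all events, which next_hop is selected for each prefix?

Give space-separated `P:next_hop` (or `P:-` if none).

Answer: P0:NH0 P1:- P2:NH1

Derivation:
Op 1: best P0=- P1=- P2=NH2
Op 2: best P0=- P1=- P2=NH2
Op 3: best P0=- P1=- P2=NH1
Op 4: best P0=NH2 P1=- P2=NH1
Op 5: best P0=NH2 P1=- P2=NH1
Op 6: best P0=NH0 P1=- P2=NH1
Op 7: best P0=NH0 P1=- P2=NH1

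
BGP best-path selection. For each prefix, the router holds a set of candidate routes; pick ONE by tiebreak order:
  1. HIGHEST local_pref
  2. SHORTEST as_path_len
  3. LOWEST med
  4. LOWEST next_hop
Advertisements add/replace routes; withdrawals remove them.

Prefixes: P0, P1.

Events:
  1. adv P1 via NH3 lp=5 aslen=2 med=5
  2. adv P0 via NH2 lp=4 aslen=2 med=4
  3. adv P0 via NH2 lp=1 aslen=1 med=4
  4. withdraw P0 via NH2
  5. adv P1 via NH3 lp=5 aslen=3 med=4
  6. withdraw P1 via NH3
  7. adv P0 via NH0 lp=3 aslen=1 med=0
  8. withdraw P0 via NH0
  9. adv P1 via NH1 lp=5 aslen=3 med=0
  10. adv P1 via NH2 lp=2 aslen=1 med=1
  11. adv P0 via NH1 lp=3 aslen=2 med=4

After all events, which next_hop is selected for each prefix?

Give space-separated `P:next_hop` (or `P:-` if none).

Op 1: best P0=- P1=NH3
Op 2: best P0=NH2 P1=NH3
Op 3: best P0=NH2 P1=NH3
Op 4: best P0=- P1=NH3
Op 5: best P0=- P1=NH3
Op 6: best P0=- P1=-
Op 7: best P0=NH0 P1=-
Op 8: best P0=- P1=-
Op 9: best P0=- P1=NH1
Op 10: best P0=- P1=NH1
Op 11: best P0=NH1 P1=NH1

Answer: P0:NH1 P1:NH1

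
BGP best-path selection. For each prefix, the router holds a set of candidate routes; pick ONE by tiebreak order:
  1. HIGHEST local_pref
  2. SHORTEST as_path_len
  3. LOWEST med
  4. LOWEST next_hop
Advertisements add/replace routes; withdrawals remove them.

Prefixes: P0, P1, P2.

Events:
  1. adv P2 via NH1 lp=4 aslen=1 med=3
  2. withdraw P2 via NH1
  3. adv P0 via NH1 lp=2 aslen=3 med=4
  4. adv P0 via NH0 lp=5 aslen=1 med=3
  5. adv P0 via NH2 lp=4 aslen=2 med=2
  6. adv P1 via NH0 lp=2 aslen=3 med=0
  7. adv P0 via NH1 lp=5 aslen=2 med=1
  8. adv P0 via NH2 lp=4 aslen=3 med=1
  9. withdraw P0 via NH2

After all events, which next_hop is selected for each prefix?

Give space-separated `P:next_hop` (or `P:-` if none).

Answer: P0:NH0 P1:NH0 P2:-

Derivation:
Op 1: best P0=- P1=- P2=NH1
Op 2: best P0=- P1=- P2=-
Op 3: best P0=NH1 P1=- P2=-
Op 4: best P0=NH0 P1=- P2=-
Op 5: best P0=NH0 P1=- P2=-
Op 6: best P0=NH0 P1=NH0 P2=-
Op 7: best P0=NH0 P1=NH0 P2=-
Op 8: best P0=NH0 P1=NH0 P2=-
Op 9: best P0=NH0 P1=NH0 P2=-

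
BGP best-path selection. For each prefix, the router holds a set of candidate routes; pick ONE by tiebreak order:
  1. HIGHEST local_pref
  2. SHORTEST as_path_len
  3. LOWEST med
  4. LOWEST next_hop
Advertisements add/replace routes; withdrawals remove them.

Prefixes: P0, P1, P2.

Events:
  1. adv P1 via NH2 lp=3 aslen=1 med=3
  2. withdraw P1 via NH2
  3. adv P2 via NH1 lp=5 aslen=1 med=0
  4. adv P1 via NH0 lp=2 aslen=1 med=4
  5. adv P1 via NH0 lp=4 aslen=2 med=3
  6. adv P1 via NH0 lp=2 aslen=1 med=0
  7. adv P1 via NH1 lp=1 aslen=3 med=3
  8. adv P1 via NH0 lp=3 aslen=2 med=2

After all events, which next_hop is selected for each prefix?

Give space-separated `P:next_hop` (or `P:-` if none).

Answer: P0:- P1:NH0 P2:NH1

Derivation:
Op 1: best P0=- P1=NH2 P2=-
Op 2: best P0=- P1=- P2=-
Op 3: best P0=- P1=- P2=NH1
Op 4: best P0=- P1=NH0 P2=NH1
Op 5: best P0=- P1=NH0 P2=NH1
Op 6: best P0=- P1=NH0 P2=NH1
Op 7: best P0=- P1=NH0 P2=NH1
Op 8: best P0=- P1=NH0 P2=NH1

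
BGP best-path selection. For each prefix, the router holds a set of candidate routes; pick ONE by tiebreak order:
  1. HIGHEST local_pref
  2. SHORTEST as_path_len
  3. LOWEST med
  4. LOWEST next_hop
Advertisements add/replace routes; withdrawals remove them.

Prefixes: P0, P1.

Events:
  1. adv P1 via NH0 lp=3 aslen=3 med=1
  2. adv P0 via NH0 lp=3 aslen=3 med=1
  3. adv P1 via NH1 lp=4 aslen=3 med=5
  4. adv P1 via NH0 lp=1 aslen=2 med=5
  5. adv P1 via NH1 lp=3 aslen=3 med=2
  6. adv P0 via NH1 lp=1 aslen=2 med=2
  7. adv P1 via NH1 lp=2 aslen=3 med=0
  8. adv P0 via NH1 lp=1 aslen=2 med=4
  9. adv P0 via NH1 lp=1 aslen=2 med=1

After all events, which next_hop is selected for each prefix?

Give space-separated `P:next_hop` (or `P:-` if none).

Op 1: best P0=- P1=NH0
Op 2: best P0=NH0 P1=NH0
Op 3: best P0=NH0 P1=NH1
Op 4: best P0=NH0 P1=NH1
Op 5: best P0=NH0 P1=NH1
Op 6: best P0=NH0 P1=NH1
Op 7: best P0=NH0 P1=NH1
Op 8: best P0=NH0 P1=NH1
Op 9: best P0=NH0 P1=NH1

Answer: P0:NH0 P1:NH1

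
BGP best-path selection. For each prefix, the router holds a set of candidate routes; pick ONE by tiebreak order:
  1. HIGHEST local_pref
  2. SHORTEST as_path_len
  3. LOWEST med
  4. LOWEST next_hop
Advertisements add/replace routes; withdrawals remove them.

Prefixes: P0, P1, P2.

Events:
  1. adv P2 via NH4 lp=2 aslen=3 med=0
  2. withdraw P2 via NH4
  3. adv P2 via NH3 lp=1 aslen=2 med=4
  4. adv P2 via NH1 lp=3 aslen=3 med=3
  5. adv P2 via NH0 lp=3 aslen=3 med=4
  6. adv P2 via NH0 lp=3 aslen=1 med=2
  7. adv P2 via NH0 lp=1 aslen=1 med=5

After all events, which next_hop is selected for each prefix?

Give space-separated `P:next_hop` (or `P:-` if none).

Answer: P0:- P1:- P2:NH1

Derivation:
Op 1: best P0=- P1=- P2=NH4
Op 2: best P0=- P1=- P2=-
Op 3: best P0=- P1=- P2=NH3
Op 4: best P0=- P1=- P2=NH1
Op 5: best P0=- P1=- P2=NH1
Op 6: best P0=- P1=- P2=NH0
Op 7: best P0=- P1=- P2=NH1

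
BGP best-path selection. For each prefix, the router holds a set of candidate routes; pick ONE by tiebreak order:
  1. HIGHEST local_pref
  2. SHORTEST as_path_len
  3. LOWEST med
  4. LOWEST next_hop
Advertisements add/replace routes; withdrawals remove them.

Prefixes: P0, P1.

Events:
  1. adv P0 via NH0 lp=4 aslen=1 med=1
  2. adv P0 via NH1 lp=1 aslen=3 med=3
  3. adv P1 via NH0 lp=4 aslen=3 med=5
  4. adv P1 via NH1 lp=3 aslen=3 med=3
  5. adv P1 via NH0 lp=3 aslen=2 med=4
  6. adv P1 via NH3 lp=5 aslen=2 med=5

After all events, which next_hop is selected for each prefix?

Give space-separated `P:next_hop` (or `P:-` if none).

Op 1: best P0=NH0 P1=-
Op 2: best P0=NH0 P1=-
Op 3: best P0=NH0 P1=NH0
Op 4: best P0=NH0 P1=NH0
Op 5: best P0=NH0 P1=NH0
Op 6: best P0=NH0 P1=NH3

Answer: P0:NH0 P1:NH3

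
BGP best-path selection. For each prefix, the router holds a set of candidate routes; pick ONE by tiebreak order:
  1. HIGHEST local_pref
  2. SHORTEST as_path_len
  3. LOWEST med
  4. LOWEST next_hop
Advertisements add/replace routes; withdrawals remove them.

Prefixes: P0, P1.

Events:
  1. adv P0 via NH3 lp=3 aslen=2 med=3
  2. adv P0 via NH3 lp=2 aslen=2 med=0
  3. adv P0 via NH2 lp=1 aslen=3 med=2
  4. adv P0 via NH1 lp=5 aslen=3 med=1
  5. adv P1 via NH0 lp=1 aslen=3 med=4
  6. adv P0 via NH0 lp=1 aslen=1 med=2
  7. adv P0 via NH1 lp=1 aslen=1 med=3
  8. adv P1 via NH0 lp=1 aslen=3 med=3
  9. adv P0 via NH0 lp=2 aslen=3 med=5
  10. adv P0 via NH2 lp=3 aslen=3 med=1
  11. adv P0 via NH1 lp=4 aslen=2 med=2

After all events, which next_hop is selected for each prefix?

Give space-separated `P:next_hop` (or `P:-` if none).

Op 1: best P0=NH3 P1=-
Op 2: best P0=NH3 P1=-
Op 3: best P0=NH3 P1=-
Op 4: best P0=NH1 P1=-
Op 5: best P0=NH1 P1=NH0
Op 6: best P0=NH1 P1=NH0
Op 7: best P0=NH3 P1=NH0
Op 8: best P0=NH3 P1=NH0
Op 9: best P0=NH3 P1=NH0
Op 10: best P0=NH2 P1=NH0
Op 11: best P0=NH1 P1=NH0

Answer: P0:NH1 P1:NH0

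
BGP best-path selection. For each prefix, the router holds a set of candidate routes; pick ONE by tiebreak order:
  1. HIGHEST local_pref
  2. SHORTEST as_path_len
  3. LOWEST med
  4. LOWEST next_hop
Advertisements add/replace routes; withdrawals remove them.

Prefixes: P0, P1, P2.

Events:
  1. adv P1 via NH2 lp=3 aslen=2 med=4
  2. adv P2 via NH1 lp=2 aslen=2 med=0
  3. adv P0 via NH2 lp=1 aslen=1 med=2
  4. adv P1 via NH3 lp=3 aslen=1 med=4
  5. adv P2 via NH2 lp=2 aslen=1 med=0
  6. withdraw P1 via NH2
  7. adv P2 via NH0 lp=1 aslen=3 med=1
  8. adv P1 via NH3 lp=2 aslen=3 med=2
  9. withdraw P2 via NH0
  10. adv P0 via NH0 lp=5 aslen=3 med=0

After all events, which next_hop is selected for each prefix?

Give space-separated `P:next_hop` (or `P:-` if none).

Answer: P0:NH0 P1:NH3 P2:NH2

Derivation:
Op 1: best P0=- P1=NH2 P2=-
Op 2: best P0=- P1=NH2 P2=NH1
Op 3: best P0=NH2 P1=NH2 P2=NH1
Op 4: best P0=NH2 P1=NH3 P2=NH1
Op 5: best P0=NH2 P1=NH3 P2=NH2
Op 6: best P0=NH2 P1=NH3 P2=NH2
Op 7: best P0=NH2 P1=NH3 P2=NH2
Op 8: best P0=NH2 P1=NH3 P2=NH2
Op 9: best P0=NH2 P1=NH3 P2=NH2
Op 10: best P0=NH0 P1=NH3 P2=NH2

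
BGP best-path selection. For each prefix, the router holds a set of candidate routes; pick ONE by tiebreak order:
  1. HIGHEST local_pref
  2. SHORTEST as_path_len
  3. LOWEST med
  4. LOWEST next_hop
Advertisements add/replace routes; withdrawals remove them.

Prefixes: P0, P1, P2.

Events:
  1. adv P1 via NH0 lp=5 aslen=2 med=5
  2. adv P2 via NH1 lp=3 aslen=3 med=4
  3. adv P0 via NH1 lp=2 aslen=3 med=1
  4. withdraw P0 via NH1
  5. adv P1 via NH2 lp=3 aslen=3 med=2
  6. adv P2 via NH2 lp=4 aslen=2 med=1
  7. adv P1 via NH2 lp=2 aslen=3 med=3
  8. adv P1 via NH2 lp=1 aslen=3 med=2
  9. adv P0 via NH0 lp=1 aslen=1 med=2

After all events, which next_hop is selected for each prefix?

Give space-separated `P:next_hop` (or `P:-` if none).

Answer: P0:NH0 P1:NH0 P2:NH2

Derivation:
Op 1: best P0=- P1=NH0 P2=-
Op 2: best P0=- P1=NH0 P2=NH1
Op 3: best P0=NH1 P1=NH0 P2=NH1
Op 4: best P0=- P1=NH0 P2=NH1
Op 5: best P0=- P1=NH0 P2=NH1
Op 6: best P0=- P1=NH0 P2=NH2
Op 7: best P0=- P1=NH0 P2=NH2
Op 8: best P0=- P1=NH0 P2=NH2
Op 9: best P0=NH0 P1=NH0 P2=NH2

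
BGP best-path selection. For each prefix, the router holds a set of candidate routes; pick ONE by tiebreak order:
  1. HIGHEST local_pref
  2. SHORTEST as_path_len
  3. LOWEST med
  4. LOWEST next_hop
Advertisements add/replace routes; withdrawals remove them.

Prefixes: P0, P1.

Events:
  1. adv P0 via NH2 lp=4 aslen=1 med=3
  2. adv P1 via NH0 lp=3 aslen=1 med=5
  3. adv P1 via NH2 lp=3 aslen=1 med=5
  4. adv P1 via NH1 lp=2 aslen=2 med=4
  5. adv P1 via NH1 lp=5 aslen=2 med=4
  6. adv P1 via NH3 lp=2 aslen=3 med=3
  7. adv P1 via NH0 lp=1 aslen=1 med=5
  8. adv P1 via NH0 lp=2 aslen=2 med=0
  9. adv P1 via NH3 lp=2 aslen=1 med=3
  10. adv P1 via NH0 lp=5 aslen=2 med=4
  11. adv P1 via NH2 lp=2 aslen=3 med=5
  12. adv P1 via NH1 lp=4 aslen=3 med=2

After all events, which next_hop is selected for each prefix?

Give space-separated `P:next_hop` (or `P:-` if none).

Answer: P0:NH2 P1:NH0

Derivation:
Op 1: best P0=NH2 P1=-
Op 2: best P0=NH2 P1=NH0
Op 3: best P0=NH2 P1=NH0
Op 4: best P0=NH2 P1=NH0
Op 5: best P0=NH2 P1=NH1
Op 6: best P0=NH2 P1=NH1
Op 7: best P0=NH2 P1=NH1
Op 8: best P0=NH2 P1=NH1
Op 9: best P0=NH2 P1=NH1
Op 10: best P0=NH2 P1=NH0
Op 11: best P0=NH2 P1=NH0
Op 12: best P0=NH2 P1=NH0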